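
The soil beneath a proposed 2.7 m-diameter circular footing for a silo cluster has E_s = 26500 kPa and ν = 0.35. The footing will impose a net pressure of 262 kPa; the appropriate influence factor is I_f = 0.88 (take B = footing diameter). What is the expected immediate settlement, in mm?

Immediate (elastic) settlement: S_e = q·B·(1−ν²)/E_s · I_f.
S_e = 262 × 2.7 × (1 − 0.35²) / 26500 × 0.88
    = 262 × 2.7 × 0.8775 / 26500 × 0.88
    = 0.02061 m = 20.61 mm

S_e ≈ 20.6 mm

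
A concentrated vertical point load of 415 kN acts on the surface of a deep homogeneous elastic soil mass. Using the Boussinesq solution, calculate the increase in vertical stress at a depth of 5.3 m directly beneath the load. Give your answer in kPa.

Boussinesq vertical stress below a point load on an elastic half-space:
Δσ_z = 3P/(2πz²) · [1 + (r/z)²]^(−5/2)
r/z = 0/5.3 = 0; [1+(r/z)²]^(−5/2) = 1.
Δσ_z = 3×415/(2π×5.3²) × 1 = 7.054 × 1 = 7.054 kPa

Δσ_z ≈ 7.05 kPa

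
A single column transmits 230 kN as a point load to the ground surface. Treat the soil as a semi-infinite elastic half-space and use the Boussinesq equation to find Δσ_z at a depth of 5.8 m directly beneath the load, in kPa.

Δσ_z ≈ 3.26 kPa

Boussinesq vertical stress below a point load on an elastic half-space:
Δσ_z = 3P/(2πz²) · [1 + (r/z)²]^(−5/2)
r/z = 0/5.8 = 0; [1+(r/z)²]^(−5/2) = 1.
Δσ_z = 3×230/(2π×5.8²) × 1 = 3.2645 × 1 = 3.264 kPa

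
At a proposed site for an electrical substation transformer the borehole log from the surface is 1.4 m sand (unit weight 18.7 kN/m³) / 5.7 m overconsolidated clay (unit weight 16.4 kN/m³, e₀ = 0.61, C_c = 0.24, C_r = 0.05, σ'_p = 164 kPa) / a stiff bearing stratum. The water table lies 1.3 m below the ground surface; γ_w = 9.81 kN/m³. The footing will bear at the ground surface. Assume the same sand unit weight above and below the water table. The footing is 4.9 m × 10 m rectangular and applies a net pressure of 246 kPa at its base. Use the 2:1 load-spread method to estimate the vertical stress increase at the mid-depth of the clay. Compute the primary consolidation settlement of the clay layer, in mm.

S_c ≈ 87 mm

Mid-depth of clay below the ground surface: z = 1.4 + 5.7/2 = 4.25 m.
Total vertical stress at mid-clay: σ_v = 18.7×1.4 + 16.4×2.85 = 72.92 kPa.
Pore pressure: u = 9.81×(4.25 − 1.3) = 28.94 kPa.
Initial effective stress: σ'_0 = σ_v − u = 72.92 − 28.94 = 43.98 kPa.
Stress increase at mid-clay by the 2:1 spreading method:
Δσ = qBL/((B+z)(L+z)) = 246×4.9×10/((4.9+4.25)(10+4.25)) = 92.448 kPa
Final effective stress: σ'_f = 43.98 + 92.448 = 136.43 kPa.
σ'_f = 136.43 ≤ σ'_p = 164 kPa, so the clay remains overconsolidated and only the recompression index applies:
S_c = C_r·H/(1+e₀)·log₁₀(σ'_f/σ'_0) = 0.05×5.7/1.61×log₁₀(136.43/43.98)
    = 0.17702 × 0.49165 = 0.08703 m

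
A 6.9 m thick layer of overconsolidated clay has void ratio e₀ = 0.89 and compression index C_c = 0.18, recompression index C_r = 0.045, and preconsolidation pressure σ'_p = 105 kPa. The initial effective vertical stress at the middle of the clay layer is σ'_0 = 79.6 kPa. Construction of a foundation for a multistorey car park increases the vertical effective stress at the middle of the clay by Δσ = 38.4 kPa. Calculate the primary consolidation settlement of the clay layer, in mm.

Final effective stress: σ'_f = 79.6 + 38.4 = 118 kPa.
σ'_f = 118 > σ'_p = 105 kPa, so the stress path crosses the preconsolidation pressure — recompression up to σ'_p, then virgin compression beyond:
S_c = H/(1+e₀)·[C_r·log₁₀(σ'_p/σ'_0) + C_c·log₁₀(σ'_f/σ'_p)]
    = 6.9/1.89 × [0.045×log₁₀(105/79.6) + 0.18×log₁₀(118/105)]
    = 3.6508 × [0.0054124 + 0.0091247] = 0.05307 m

S_c ≈ 53.1 mm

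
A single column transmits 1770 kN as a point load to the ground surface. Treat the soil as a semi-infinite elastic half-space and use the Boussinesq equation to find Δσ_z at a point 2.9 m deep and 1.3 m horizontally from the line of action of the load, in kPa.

Δσ_z ≈ 63.6 kPa

Boussinesq vertical stress below a point load on an elastic half-space:
Δσ_z = 3P/(2πz²) · [1 + (r/z)²]^(−5/2)
r/z = 1.3/2.9 = 0.44828; [1+(r/z)²]^(−5/2) = 0.63268.
Δσ_z = 3×1770/(2π×2.9²) × 0.63268 = 100.49 × 0.63268 = 63.58 kPa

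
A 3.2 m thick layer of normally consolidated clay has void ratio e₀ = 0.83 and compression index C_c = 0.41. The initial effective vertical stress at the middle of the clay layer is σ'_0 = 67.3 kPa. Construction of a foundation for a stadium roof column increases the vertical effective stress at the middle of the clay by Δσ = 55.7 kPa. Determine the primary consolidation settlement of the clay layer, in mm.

Final effective stress: σ'_f = σ'_0 + Δσ = 67.3 + 55.7 = 123 kPa.
Normally consolidated clay, so the full stress increment lies on the virgin compression line:
S_c = C_c·H/(1+e₀)·log₁₀(σ'_f/σ'_0) = 0.41×3.2/(1+0.83)×log₁₀(123/67.3)
    = 0.71694 × 0.26189 = 0.1878 m

S_c ≈ 188 mm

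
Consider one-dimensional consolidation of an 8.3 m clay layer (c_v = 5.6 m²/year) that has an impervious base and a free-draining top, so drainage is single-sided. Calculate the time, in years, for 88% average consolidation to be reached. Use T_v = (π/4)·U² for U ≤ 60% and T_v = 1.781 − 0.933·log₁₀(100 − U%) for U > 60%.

t ≈ 9.52 years

Drainage path length: H_d = H = 8.3 m (single drainage).
U > 60%: T_v = 1.781 − 0.933·log₁₀(100 − 88) = 0.77412.
t = T_v·H_d²/c_v = 0.77412×8.3²/5.6 = 9.523 years.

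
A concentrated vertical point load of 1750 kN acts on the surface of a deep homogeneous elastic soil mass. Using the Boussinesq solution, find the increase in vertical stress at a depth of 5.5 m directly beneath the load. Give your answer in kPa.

Boussinesq vertical stress below a point load on an elastic half-space:
Δσ_z = 3P/(2πz²) · [1 + (r/z)²]^(−5/2)
r/z = 0/5.5 = 0; [1+(r/z)²]^(−5/2) = 1.
Δσ_z = 3×1750/(2π×5.5²) × 1 = 27.622 × 1 = 27.62 kPa

Δσ_z ≈ 27.6 kPa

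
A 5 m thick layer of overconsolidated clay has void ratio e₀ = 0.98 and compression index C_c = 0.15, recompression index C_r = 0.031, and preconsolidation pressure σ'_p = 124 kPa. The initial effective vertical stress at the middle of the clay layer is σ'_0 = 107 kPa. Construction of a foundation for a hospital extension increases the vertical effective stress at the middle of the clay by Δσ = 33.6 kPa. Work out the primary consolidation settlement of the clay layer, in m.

S_c ≈ 0.0257 m

Final effective stress: σ'_f = 107 + 33.6 = 140.6 kPa.
σ'_f = 140.6 > σ'_p = 124 kPa, so the stress path crosses the preconsolidation pressure — recompression up to σ'_p, then virgin compression beyond:
S_c = H/(1+e₀)·[C_r·log₁₀(σ'_p/σ'_0) + C_c·log₁₀(σ'_f/σ'_p)]
    = 5/1.98 × [0.031×log₁₀(124/107) + 0.15×log₁₀(140.6/124)]
    = 2.5253 × [0.0019852 + 0.0081845] = 0.02568 m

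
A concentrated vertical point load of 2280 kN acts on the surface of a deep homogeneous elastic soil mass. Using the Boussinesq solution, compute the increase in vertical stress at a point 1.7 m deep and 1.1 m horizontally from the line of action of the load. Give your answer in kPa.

Boussinesq vertical stress below a point load on an elastic half-space:
Δσ_z = 3P/(2πz²) · [1 + (r/z)²]^(−5/2)
r/z = 1.1/1.7 = 0.64706; [1+(r/z)²]^(−5/2) = 0.41714.
Δσ_z = 3×2280/(2π×1.7²) × 0.41714 = 376.69 × 0.41714 = 157.1 kPa

Δσ_z ≈ 157 kPa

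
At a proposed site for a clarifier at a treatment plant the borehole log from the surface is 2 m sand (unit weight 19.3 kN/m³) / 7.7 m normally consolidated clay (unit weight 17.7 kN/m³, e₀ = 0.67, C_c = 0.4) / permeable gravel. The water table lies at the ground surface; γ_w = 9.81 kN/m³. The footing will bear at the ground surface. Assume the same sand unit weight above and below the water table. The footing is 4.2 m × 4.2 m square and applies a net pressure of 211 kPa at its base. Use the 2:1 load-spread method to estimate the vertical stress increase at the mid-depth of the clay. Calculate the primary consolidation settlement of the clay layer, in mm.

S_c ≈ 447 mm

Mid-depth of clay below the ground surface: z = 2 + 7.7/2 = 5.85 m.
Total vertical stress at mid-clay: σ_v = 19.3×2 + 17.7×3.85 = 106.75 kPa.
Pore pressure: u = 9.81×(5.85 − 0) = 57.389 kPa.
Initial effective stress: σ'_0 = σ_v − u = 106.75 − 57.389 = 49.361 kPa.
Stress increase at mid-clay by the 2:1 spreading method:
Δσ = qBL/((B+z)(L+z)) = 211×4.2×4.2/((4.2+5.85)(4.2+5.85)) = 36.851 kPa
Final effective stress: σ'_f = σ'_0 + Δσ = 49.361 + 36.851 = 86.212 kPa.
Normally consolidated clay, so the full stress increment lies on the virgin compression line:
S_c = C_c·H/(1+e₀)·log₁₀(σ'_f/σ'_0) = 0.4×7.7/(1+0.67)×log₁₀(86.212/49.361)
    = 1.8443 × 0.24218 = 0.4467 m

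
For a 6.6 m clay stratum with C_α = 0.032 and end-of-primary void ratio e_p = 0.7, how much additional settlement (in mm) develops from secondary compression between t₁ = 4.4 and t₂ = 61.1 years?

S_s ≈ 142 mm

Secondary compression: S_s = C_α·H/(1+e_p)·log₁₀(t₂/t₁)
S_s = 0.032×6.6/(1+0.7)×log₁₀(61.1/4.4)
    = 0.1242 × 1.143 = 0.1419 m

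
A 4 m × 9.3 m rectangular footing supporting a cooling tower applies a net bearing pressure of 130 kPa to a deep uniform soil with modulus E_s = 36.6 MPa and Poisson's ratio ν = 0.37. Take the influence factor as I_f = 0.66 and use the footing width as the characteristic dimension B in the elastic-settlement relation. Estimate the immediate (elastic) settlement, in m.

S_e ≈ 0.00809 m

Immediate (elastic) settlement: S_e = q·B·(1−ν²)/E_s · I_f.
E_s = 36.6 MPa = 36600 kPa.
S_e = 130 × 4 × (1 − 0.37²) / 36600 × 0.66
    = 130 × 4 × 0.8631 / 36600 × 0.66
    = 0.008093 m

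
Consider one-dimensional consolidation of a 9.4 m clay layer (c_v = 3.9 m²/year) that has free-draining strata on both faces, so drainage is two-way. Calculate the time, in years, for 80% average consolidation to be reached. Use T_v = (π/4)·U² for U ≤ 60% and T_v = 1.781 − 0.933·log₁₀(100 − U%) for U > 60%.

t ≈ 3.21 years

Drainage path length: H_d = H/2 = 4.7 m (double drainage).
U > 60%: T_v = 1.781 − 0.933·log₁₀(100 − 80) = 0.56714.
t = T_v·H_d²/c_v = 0.56714×4.7²/3.9 = 3.212 years.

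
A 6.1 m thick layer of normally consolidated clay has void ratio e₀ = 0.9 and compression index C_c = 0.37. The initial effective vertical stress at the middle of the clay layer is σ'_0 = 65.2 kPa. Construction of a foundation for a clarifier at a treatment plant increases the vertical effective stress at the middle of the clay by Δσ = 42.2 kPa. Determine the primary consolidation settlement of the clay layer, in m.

S_c ≈ 0.257 m

Final effective stress: σ'_f = σ'_0 + Δσ = 65.2 + 42.2 = 107.4 kPa.
Normally consolidated clay, so the full stress increment lies on the virgin compression line:
S_c = C_c·H/(1+e₀)·log₁₀(σ'_f/σ'_0) = 0.37×6.1/(1+0.9)×log₁₀(107.4/65.2)
    = 1.1879 × 0.21676 = 0.2575 m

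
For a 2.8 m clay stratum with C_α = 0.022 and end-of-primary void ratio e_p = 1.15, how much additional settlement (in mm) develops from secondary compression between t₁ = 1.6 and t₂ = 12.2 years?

S_s ≈ 25.3 mm

Secondary compression: S_s = C_α·H/(1+e_p)·log₁₀(t₂/t₁)
S_s = 0.022×2.8/(1+1.15)×log₁₀(12.2/1.6)
    = 0.02865 × 0.8822 = 0.02528 m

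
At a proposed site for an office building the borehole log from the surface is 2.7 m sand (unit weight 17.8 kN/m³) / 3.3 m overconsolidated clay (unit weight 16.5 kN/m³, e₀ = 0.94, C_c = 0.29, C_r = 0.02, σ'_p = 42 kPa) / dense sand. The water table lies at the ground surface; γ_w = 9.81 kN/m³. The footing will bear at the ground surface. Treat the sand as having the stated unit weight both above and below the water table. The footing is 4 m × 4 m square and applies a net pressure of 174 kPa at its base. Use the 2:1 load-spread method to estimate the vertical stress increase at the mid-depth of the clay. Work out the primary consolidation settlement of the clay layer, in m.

S_c ≈ 0.121 m

Mid-depth of clay below the ground surface: z = 2.7 + 3.3/2 = 4.35 m.
Total vertical stress at mid-clay: σ_v = 17.8×2.7 + 16.5×1.65 = 75.285 kPa.
Pore pressure: u = 9.81×(4.35 − 0) = 42.673 kPa.
Initial effective stress: σ'_0 = σ_v − u = 75.285 − 42.673 = 32.612 kPa.
Stress increase at mid-clay by the 2:1 spreading method:
Δσ = qBL/((B+z)(L+z)) = 174×4×4/((4+4.35)(4+4.35)) = 39.93 kPa
Final effective stress: σ'_f = 32.612 + 39.93 = 72.542 kPa.
σ'_f = 72.542 > σ'_p = 42 kPa, so the stress path crosses the preconsolidation pressure — recompression up to σ'_p, then virgin compression beyond:
S_c = H/(1+e₀)·[C_r·log₁₀(σ'_p/σ'_0) + C_c·log₁₀(σ'_f/σ'_p)]
    = 3.3/1.94 × [0.02×log₁₀(42/32.612) + 0.29×log₁₀(72.542/42)]
    = 1.701 × [0.0021974 + 0.068829] = 0.1208 m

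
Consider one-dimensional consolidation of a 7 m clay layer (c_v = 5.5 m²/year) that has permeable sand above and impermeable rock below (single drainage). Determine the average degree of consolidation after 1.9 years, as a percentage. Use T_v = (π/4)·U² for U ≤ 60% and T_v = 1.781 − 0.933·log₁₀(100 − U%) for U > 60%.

U ≈ 52.1 %

Drainage path length: H_d = H = 7 m (single drainage).
T_v = c_v·t/H_d² = 5.5×1.9/7² = 0.21327.
T_v = 0.21327 corresponds to the U ≤ 60% branch:
U = √(4T_v/π) = 0.5211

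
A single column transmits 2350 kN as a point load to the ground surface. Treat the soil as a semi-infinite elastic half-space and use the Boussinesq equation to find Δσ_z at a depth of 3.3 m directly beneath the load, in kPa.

Boussinesq vertical stress below a point load on an elastic half-space:
Δσ_z = 3P/(2πz²) · [1 + (r/z)²]^(−5/2)
r/z = 0/3.3 = 0; [1+(r/z)²]^(−5/2) = 1.
Δσ_z = 3×2350/(2π×3.3²) × 1 = 103.03 × 1 = 103 kPa

Δσ_z ≈ 103 kPa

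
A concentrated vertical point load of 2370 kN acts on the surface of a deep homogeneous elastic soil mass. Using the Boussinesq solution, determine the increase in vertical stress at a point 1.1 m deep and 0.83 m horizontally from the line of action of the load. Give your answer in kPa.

Boussinesq vertical stress below a point load on an elastic half-space:
Δσ_z = 3P/(2πz²) · [1 + (r/z)²]^(−5/2)
r/z = 0.83/1.1 = 0.75455; [1+(r/z)²]^(−5/2) = 0.32412.
Δσ_z = 3×2370/(2π×1.1²) × 0.32412 = 935.2 × 0.32412 = 303.1 kPa

Δσ_z ≈ 303 kPa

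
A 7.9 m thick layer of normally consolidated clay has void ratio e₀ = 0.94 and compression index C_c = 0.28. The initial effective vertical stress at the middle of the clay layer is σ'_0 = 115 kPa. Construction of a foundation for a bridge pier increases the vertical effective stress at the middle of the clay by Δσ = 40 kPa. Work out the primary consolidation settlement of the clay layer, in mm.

Final effective stress: σ'_f = σ'_0 + Δσ = 115 + 40 = 155 kPa.
Normally consolidated clay, so the full stress increment lies on the virgin compression line:
S_c = C_c·H/(1+e₀)·log₁₀(σ'_f/σ'_0) = 0.28×7.9/(1+0.94)×log₁₀(155/115)
    = 1.1402 × 0.12963 = 0.1478 m

S_c ≈ 148 mm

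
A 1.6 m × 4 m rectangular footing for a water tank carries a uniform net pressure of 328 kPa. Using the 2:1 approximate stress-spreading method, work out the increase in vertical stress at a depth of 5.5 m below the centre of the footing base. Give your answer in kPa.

Δσ_z ≈ 31.1 kPa

By the 2:1 method the load spreads at 1 horizontal : 2 vertical, so at depth z the loaded area has grown by z in each plan dimension:
Δσ = qBL/((B+z)(L+z)) = 328×1.6×4/((1.6+5.5)(4+5.5)) = 31.122 kPa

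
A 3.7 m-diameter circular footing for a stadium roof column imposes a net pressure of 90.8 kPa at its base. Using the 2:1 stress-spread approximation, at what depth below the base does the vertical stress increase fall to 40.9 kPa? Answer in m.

2:1 spreading — at depth z the loaded area has grown by z in each plan dimension:
qD²/(D+z)² = Δσ_z ⇒ z = D(√(q/Δσ_z) − 1) = 3.7×(√(90.8/40.9) − 1) = 1.813 m

z ≈ 1.81 m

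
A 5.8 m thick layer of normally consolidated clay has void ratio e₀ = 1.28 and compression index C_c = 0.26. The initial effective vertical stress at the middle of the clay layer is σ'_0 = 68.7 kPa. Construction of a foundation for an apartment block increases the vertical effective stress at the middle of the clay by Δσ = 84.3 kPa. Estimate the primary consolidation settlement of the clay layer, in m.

S_c ≈ 0.23 m

Final effective stress: σ'_f = σ'_0 + Δσ = 68.7 + 84.3 = 153 kPa.
Normally consolidated clay, so the full stress increment lies on the virgin compression line:
S_c = C_c·H/(1+e₀)·log₁₀(σ'_f/σ'_0) = 0.26×5.8/(1+1.28)×log₁₀(153/68.7)
    = 0.6614 × 0.34773 = 0.23 m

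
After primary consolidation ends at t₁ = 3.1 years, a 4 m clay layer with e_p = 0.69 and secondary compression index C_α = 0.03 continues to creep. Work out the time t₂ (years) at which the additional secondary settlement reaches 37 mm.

S_s = C_α·H/(1+e_p)·log₁₀(t₂/t₁) ⇒ log₁₀(t₂/t₁) = S_s·(1+e_p)/(C_α·H).
log₁₀(t₂/t₁) = 0.037 × (1+0.69) / (0.03×4) = 0.5211
t₂ = t₁ × 10^0.5211 = 3.1 × 3.32 = 10.29 years

t₂ ≈ 10.3 years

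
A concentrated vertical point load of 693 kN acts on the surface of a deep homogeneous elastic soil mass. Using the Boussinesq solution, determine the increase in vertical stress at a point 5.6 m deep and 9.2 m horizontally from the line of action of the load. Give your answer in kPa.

Boussinesq vertical stress below a point load on an elastic half-space:
Δσ_z = 3P/(2πz²) · [1 + (r/z)²]^(−5/2)
r/z = 9.2/5.6 = 1.6429; [1+(r/z)²]^(−5/2) = 0.038001.
Δσ_z = 3×693/(2π×5.6²) × 0.038001 = 10.551 × 0.038001 = 0.4009 kPa

Δσ_z ≈ 0.401 kPa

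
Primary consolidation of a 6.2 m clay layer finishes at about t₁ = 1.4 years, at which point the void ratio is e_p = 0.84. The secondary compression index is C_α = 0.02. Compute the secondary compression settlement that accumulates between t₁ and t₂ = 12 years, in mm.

S_s ≈ 62.9 mm

Secondary compression: S_s = C_α·H/(1+e_p)·log₁₀(t₂/t₁)
S_s = 0.02×6.2/(1+0.84)×log₁₀(12/1.4)
    = 0.06739 × 0.9331 = 0.06288 m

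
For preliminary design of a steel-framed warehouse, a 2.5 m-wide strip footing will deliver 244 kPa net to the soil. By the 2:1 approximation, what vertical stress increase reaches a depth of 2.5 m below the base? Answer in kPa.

Δσ_z ≈ 122 kPa

By the 2:1 method the load spreads at 1 horizontal : 2 vertical, so at depth z the loaded area has grown by z in each plan dimension:
Δσ = qB/(B+z) = 244×2.5/(2.5+2.5) = 122 kPa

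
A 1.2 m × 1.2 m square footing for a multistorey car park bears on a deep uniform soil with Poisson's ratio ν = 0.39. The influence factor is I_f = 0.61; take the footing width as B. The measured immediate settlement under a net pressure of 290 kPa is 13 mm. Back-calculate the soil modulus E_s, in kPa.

S_e = q·B·(1−ν²)/E_s · I_f  ⇒  E_s = q·B·(1−ν²)·I_f / S_e.
E_s = 290 × 1.2 × 0.8479 × 0.61 / 0.013 = 13850 kPa

E_s ≈ 13800 kPa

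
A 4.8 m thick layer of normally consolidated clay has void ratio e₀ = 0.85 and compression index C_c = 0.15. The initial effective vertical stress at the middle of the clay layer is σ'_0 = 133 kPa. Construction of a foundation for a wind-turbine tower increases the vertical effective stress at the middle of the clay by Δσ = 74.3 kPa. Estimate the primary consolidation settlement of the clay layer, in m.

Final effective stress: σ'_f = σ'_0 + Δσ = 133 + 74.3 = 207.3 kPa.
Normally consolidated clay, so the full stress increment lies on the virgin compression line:
S_c = C_c·H/(1+e₀)·log₁₀(σ'_f/σ'_0) = 0.15×4.8/(1+0.85)×log₁₀(207.3/133)
    = 0.38919 × 0.19275 = 0.07502 m

S_c ≈ 0.075 m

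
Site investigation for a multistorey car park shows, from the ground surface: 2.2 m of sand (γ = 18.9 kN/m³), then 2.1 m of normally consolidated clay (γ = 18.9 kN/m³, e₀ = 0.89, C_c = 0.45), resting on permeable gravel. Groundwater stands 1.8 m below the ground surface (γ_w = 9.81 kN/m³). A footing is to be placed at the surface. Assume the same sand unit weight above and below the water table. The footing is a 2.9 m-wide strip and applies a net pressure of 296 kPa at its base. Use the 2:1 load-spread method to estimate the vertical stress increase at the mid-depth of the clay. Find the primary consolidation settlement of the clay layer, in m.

S_c ≈ 0.299 m

Mid-depth of clay below the ground surface: z = 2.2 + 2.1/2 = 3.25 m.
Total vertical stress at mid-clay: σ_v = 18.9×2.2 + 18.9×1.05 = 61.425 kPa.
Pore pressure: u = 9.81×(3.25 − 1.8) = 14.225 kPa.
Initial effective stress: σ'_0 = σ_v − u = 61.425 − 14.225 = 47.2 kPa.
Stress increase at mid-clay by the 2:1 spreading method:
Δσ = qB/(B+z) = 296×2.9/(2.9+3.25) = 139.58 kPa
Final effective stress: σ'_f = σ'_0 + Δσ = 47.2 + 139.58 = 186.78 kPa.
Normally consolidated clay, so the full stress increment lies on the virgin compression line:
S_c = C_c·H/(1+e₀)·log₁₀(σ'_f/σ'_0) = 0.45×2.1/(1+0.89)×log₁₀(186.78/47.2)
    = 0.5 × 0.59739 = 0.2987 m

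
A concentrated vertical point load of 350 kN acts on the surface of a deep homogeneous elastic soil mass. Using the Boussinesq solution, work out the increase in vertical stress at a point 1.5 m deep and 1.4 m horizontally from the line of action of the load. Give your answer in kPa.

Boussinesq vertical stress below a point load on an elastic half-space:
Δσ_z = 3P/(2πz²) · [1 + (r/z)²]^(−5/2)
r/z = 1.4/1.5 = 0.93333; [1+(r/z)²]^(−5/2) = 0.20881.
Δσ_z = 3×350/(2π×1.5²) × 0.20881 = 74.272 × 0.20881 = 15.51 kPa

Δσ_z ≈ 15.5 kPa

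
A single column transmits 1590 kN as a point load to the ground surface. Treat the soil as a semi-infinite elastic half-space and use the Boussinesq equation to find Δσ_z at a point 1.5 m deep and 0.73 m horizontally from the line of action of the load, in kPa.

Δσ_z ≈ 198 kPa

Boussinesq vertical stress below a point load on an elastic half-space:
Δσ_z = 3P/(2πz²) · [1 + (r/z)²]^(−5/2)
r/z = 0.73/1.5 = 0.48667; [1+(r/z)²]^(−5/2) = 0.58778.
Δσ_z = 3×1590/(2π×1.5²) × 0.58778 = 337.41 × 0.58778 = 198.3 kPa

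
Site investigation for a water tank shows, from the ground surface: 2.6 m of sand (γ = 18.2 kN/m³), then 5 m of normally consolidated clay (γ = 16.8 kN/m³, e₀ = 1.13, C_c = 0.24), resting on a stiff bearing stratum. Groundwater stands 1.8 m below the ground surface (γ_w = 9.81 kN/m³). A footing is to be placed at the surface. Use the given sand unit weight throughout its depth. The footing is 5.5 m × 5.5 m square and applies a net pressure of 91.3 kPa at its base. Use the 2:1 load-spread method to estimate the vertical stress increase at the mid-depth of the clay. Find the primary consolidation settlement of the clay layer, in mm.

S_c ≈ 87.8 mm

Mid-depth of clay below the ground surface: z = 2.6 + 5/2 = 5.1 m.
Total vertical stress at mid-clay: σ_v = 18.2×2.6 + 16.8×2.5 = 89.32 kPa.
Pore pressure: u = 9.81×(5.1 − 1.8) = 32.373 kPa.
Initial effective stress: σ'_0 = σ_v − u = 89.32 − 32.373 = 56.947 kPa.
Stress increase at mid-clay by the 2:1 spreading method:
Δσ = qBL/((B+z)(L+z)) = 91.3×5.5×5.5/((5.5+5.1)(5.5+5.1)) = 24.58 kPa
Final effective stress: σ'_f = σ'_0 + Δσ = 56.947 + 24.58 = 81.527 kPa.
Normally consolidated clay, so the full stress increment lies on the virgin compression line:
S_c = C_c·H/(1+e₀)·log₁₀(σ'_f/σ'_0) = 0.24×5/(1+1.13)×log₁₀(81.527/56.947)
    = 0.56338 × 0.15583 = 0.08779 m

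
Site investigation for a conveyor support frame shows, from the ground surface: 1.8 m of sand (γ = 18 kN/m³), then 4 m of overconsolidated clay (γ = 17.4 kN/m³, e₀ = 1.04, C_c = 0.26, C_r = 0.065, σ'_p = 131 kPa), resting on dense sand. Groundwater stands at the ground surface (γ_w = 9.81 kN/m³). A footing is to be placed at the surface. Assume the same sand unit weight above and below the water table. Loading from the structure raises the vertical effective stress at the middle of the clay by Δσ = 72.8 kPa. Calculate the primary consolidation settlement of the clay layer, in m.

S_c ≈ 0.0683 m

Mid-depth of clay below the ground surface: z = 1.8 + 4/2 = 3.8 m.
Total vertical stress at mid-clay: σ_v = 18×1.8 + 17.4×2 = 67.2 kPa.
Pore pressure: u = 9.81×(3.8 − 0) = 37.278 kPa.
Initial effective stress: σ'_0 = σ_v − u = 67.2 − 37.278 = 29.922 kPa.
Final effective stress: σ'_f = 29.922 + 72.8 = 102.72 kPa.
σ'_f = 102.72 ≤ σ'_p = 131 kPa, so the clay remains overconsolidated and only the recompression index applies:
S_c = C_r·H/(1+e₀)·log₁₀(σ'_f/σ'_0) = 0.065×4/2.04×log₁₀(102.72/29.922)
    = 0.12745 × 0.53566 = 0.06827 m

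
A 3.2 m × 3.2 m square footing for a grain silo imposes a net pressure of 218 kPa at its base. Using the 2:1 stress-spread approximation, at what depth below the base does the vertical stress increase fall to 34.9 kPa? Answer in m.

2:1 spreading — at depth z the loaded area has grown by z in each plan dimension:
qB²/(B+z)² = Δσ_z ⇒ z = B(√(q/Δσ_z) − 1) = 3.2×(√(218/34.9) − 1) = 4.798 m

z ≈ 4.8 m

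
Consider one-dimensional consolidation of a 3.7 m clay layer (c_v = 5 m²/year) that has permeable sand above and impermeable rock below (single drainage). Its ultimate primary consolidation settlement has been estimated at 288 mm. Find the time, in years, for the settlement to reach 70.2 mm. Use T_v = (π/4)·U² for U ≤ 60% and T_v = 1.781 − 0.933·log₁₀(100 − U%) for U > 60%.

t ≈ 0.128 years

Drainage path length: H_d = H = 3.7 m (single drainage).
U = S(t)/S_ult = 70.2/288 = 0.2438.
U ≤ 60%: T_v = (π/4)·U² = (π/4)×0.24375² = 0.046664.
t = T_v·H_d²/c_v = 0.046664×3.7²/5 = 0.1278 years.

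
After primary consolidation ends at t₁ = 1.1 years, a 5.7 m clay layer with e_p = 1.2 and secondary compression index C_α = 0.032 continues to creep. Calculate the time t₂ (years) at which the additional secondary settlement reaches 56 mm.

S_s = C_α·H/(1+e_p)·log₁₀(t₂/t₁) ⇒ log₁₀(t₂/t₁) = S_s·(1+e_p)/(C_α·H).
log₁₀(t₂/t₁) = 0.056 × (1+1.2) / (0.032×5.7) = 0.6754
t₂ = t₁ × 10^0.6754 = 1.1 × 4.736 = 5.21 years

t₂ ≈ 5.21 years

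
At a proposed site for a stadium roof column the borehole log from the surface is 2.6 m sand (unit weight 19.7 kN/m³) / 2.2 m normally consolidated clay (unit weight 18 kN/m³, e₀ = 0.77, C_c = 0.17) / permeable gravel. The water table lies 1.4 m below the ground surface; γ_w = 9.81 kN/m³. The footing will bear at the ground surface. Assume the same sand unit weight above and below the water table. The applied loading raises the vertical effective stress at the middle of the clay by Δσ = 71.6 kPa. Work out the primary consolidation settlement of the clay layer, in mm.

Mid-depth of clay below the ground surface: z = 2.6 + 2.2/2 = 3.7 m.
Total vertical stress at mid-clay: σ_v = 19.7×2.6 + 18×1.1 = 71.02 kPa.
Pore pressure: u = 9.81×(3.7 − 1.4) = 22.563 kPa.
Initial effective stress: σ'_0 = σ_v − u = 71.02 − 22.563 = 48.457 kPa.
Final effective stress: σ'_f = σ'_0 + Δσ = 48.457 + 71.6 = 120.06 kPa.
Normally consolidated clay, so the full stress increment lies on the virgin compression line:
S_c = C_c·H/(1+e₀)·log₁₀(σ'_f/σ'_0) = 0.17×2.2/(1+0.77)×log₁₀(120.06/48.457)
    = 0.2113 × 0.39404 = 0.08326 m

S_c ≈ 83.3 mm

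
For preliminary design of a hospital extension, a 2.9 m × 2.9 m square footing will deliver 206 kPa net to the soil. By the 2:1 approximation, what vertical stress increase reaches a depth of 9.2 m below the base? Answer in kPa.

By the 2:1 method the load spreads at 1 horizontal : 2 vertical, so at depth z the loaded area has grown by z in each plan dimension:
Δσ = qBL/((B+z)(L+z)) = 206×2.9×2.9/((2.9+9.2)(2.9+9.2)) = 11.833 kPa

Δσ_z ≈ 11.8 kPa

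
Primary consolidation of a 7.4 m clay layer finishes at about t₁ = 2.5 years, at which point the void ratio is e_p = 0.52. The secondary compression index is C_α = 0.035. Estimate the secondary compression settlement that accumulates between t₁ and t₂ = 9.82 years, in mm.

S_s ≈ 101 mm

Secondary compression: S_s = C_α·H/(1+e_p)·log₁₀(t₂/t₁)
S_s = 0.035×7.4/(1+0.52)×log₁₀(9.82/2.5)
    = 0.1704 × 0.5942 = 0.1012 m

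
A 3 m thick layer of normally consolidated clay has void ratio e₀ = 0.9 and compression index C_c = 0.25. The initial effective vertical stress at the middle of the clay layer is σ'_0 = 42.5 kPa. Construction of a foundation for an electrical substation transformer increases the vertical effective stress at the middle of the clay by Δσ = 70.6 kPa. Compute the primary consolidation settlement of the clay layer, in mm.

Final effective stress: σ'_f = σ'_0 + Δσ = 42.5 + 70.6 = 113.1 kPa.
Normally consolidated clay, so the full stress increment lies on the virgin compression line:
S_c = C_c·H/(1+e₀)·log₁₀(σ'_f/σ'_0) = 0.25×3/(1+0.9)×log₁₀(113.1/42.5)
    = 0.39474 × 0.42507 = 0.1678 m

S_c ≈ 168 mm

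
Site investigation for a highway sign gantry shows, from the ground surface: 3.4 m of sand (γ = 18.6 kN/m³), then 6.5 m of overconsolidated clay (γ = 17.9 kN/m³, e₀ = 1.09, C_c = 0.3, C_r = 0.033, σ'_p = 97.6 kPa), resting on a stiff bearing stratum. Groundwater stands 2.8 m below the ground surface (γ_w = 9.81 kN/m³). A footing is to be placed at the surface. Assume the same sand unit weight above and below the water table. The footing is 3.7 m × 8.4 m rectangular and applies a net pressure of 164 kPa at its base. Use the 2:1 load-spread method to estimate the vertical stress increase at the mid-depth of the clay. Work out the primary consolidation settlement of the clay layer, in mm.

S_c ≈ 78.1 mm

Mid-depth of clay below the ground surface: z = 3.4 + 6.5/2 = 6.65 m.
Total vertical stress at mid-clay: σ_v = 18.6×3.4 + 17.9×3.25 = 121.41 kPa.
Pore pressure: u = 9.81×(6.65 − 2.8) = 37.769 kPa.
Initial effective stress: σ'_0 = σ_v − u = 121.41 − 37.769 = 83.641 kPa.
Stress increase at mid-clay by the 2:1 spreading method:
Δσ = qBL/((B+z)(L+z)) = 164×3.7×8.4/((3.7+6.65)(8.4+6.65)) = 32.723 kPa
Final effective stress: σ'_f = 83.641 + 32.723 = 116.36 kPa.
σ'_f = 116.36 > σ'_p = 97.6 kPa, so the stress path crosses the preconsolidation pressure — recompression up to σ'_p, then virgin compression beyond:
S_c = H/(1+e₀)·[C_r·log₁₀(σ'_p/σ'_0) + C_c·log₁₀(σ'_f/σ'_p)]
    = 6.5/2.09 × [0.033×log₁₀(97.6/83.641) + 0.3×log₁₀(116.36/97.6)]
    = 3.11 × [0.002212 + 0.022906] = 0.07812 m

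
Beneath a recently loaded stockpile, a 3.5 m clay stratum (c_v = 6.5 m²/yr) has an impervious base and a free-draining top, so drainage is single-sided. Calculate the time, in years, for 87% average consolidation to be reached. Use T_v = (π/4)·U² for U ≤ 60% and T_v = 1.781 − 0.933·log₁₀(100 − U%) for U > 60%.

Drainage path length: H_d = H = 3.5 m (single drainage).
U > 60%: T_v = 1.781 − 0.933·log₁₀(100 − 87) = 0.74169.
t = T_v·H_d²/c_v = 0.74169×3.5²/6.5 = 1.398 years.

t ≈ 1.4 years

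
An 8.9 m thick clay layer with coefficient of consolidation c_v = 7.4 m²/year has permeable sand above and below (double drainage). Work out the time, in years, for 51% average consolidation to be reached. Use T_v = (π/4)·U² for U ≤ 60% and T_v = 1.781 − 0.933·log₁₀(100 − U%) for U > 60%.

Drainage path length: H_d = H/2 = 4.45 m (double drainage).
U ≤ 60%: T_v = (π/4)·U² = (π/4)×0.51² = 0.20428.
t = T_v·H_d²/c_v = 0.20428×4.45²/7.4 = 0.5467 years.

t ≈ 0.547 years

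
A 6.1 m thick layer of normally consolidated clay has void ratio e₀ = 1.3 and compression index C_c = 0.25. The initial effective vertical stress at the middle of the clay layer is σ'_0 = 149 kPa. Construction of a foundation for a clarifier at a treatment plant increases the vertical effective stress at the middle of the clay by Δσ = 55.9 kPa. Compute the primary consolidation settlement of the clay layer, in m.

S_c ≈ 0.0917 m

Final effective stress: σ'_f = σ'_0 + Δσ = 149 + 55.9 = 204.9 kPa.
Normally consolidated clay, so the full stress increment lies on the virgin compression line:
S_c = C_c·H/(1+e₀)·log₁₀(σ'_f/σ'_0) = 0.25×6.1/(1+1.3)×log₁₀(204.9/149)
    = 0.66304 × 0.13836 = 0.09174 m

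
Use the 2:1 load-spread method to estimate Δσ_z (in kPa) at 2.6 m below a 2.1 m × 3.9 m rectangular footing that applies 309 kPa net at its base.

Δσ_z ≈ 82.8 kPa

By the 2:1 method the load spreads at 1 horizontal : 2 vertical, so at depth z the loaded area has grown by z in each plan dimension:
Δσ = qBL/((B+z)(L+z)) = 309×2.1×3.9/((2.1+2.6)(3.9+2.6)) = 82.838 kPa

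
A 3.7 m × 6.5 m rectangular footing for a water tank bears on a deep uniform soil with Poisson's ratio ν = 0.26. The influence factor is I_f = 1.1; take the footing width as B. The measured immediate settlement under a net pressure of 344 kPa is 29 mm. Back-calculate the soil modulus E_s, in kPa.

S_e = q·B·(1−ν²)/E_s · I_f  ⇒  E_s = q·B·(1−ν²)·I_f / S_e.
E_s = 344 × 3.7 × 0.9324 × 1.1 / 0.029 = 45010 kPa

E_s ≈ 45000 kPa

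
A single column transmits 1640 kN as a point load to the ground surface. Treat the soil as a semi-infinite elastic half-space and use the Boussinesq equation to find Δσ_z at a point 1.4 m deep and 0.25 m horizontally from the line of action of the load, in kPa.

Δσ_z ≈ 369 kPa

Boussinesq vertical stress below a point load on an elastic half-space:
Δσ_z = 3P/(2πz²) · [1 + (r/z)²]^(−5/2)
r/z = 0.25/1.4 = 0.17857; [1+(r/z)²]^(−5/2) = 0.92453.
Δσ_z = 3×1640/(2π×1.4²) × 0.92453 = 399.51 × 0.92453 = 369.4 kPa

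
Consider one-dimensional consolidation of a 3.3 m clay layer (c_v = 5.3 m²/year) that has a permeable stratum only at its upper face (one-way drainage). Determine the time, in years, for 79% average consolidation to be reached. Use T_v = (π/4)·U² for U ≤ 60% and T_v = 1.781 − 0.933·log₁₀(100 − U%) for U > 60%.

t ≈ 1.12 years

Drainage path length: H_d = H = 3.3 m (single drainage).
U > 60%: T_v = 1.781 − 0.933·log₁₀(100 − 79) = 0.54737.
t = T_v·H_d²/c_v = 0.54737×3.3²/5.3 = 1.125 years.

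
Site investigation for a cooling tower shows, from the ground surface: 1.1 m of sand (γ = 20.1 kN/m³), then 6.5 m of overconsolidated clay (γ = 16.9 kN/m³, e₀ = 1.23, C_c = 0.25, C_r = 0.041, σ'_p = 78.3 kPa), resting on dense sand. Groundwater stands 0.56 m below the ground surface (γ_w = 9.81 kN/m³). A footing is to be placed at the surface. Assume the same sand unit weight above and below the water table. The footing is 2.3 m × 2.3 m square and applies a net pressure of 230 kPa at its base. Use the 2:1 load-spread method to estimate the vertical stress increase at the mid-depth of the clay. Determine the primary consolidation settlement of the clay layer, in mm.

S_c ≈ 27.2 mm

Mid-depth of clay below the ground surface: z = 1.1 + 6.5/2 = 4.35 m.
Total vertical stress at mid-clay: σ_v = 20.1×1.1 + 16.9×3.25 = 77.035 kPa.
Pore pressure: u = 9.81×(4.35 − 0.56) = 37.18 kPa.
Initial effective stress: σ'_0 = σ_v − u = 77.035 − 37.18 = 39.855 kPa.
Stress increase at mid-clay by the 2:1 spreading method:
Δσ = qBL/((B+z)(L+z)) = 230×2.3×2.3/((2.3+4.35)(2.3+4.35)) = 27.513 kPa
Final effective stress: σ'_f = 39.855 + 27.513 = 67.368 kPa.
σ'_f = 67.368 ≤ σ'_p = 78.3 kPa, so the clay remains overconsolidated and only the recompression index applies:
S_c = C_r·H/(1+e₀)·log₁₀(σ'_f/σ'_0) = 0.041×6.5/2.23×log₁₀(67.368/39.855)
    = 0.11951 × 0.22797 = 0.02724 m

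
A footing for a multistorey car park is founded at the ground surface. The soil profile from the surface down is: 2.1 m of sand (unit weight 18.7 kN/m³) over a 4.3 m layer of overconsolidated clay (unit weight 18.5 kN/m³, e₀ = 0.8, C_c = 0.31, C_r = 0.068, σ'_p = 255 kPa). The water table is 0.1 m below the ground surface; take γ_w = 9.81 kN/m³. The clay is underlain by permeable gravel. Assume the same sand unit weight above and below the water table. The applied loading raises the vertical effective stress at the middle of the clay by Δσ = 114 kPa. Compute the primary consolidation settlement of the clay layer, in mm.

S_c ≈ 97.3 mm

Mid-depth of clay below the ground surface: z = 2.1 + 4.3/2 = 4.25 m.
Total vertical stress at mid-clay: σ_v = 18.7×2.1 + 18.5×2.15 = 79.045 kPa.
Pore pressure: u = 9.81×(4.25 − 0.1) = 40.712 kPa.
Initial effective stress: σ'_0 = σ_v − u = 79.045 − 40.712 = 38.333 kPa.
Final effective stress: σ'_f = 38.333 + 114 = 152.33 kPa.
σ'_f = 152.33 ≤ σ'_p = 255 kPa, so the clay remains overconsolidated and only the recompression index applies:
S_c = C_r·H/(1+e₀)·log₁₀(σ'_f/σ'_0) = 0.068×4.3/1.8×log₁₀(152.33/38.333)
    = 0.16245 × 0.59921 = 0.09734 m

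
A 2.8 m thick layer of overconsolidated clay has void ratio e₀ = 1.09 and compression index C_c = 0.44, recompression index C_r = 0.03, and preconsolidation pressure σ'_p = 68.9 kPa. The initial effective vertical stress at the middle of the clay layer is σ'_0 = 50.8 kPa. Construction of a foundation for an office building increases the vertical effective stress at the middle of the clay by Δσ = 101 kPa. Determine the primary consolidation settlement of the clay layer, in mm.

S_c ≈ 208 mm

Final effective stress: σ'_f = 50.8 + 101 = 151.8 kPa.
σ'_f = 151.8 > σ'_p = 68.9 kPa, so the stress path crosses the preconsolidation pressure — recompression up to σ'_p, then virgin compression beyond:
S_c = H/(1+e₀)·[C_r·log₁₀(σ'_p/σ'_0) + C_c·log₁₀(σ'_f/σ'_p)]
    = 2.8/2.09 × [0.03×log₁₀(68.9/50.8) + 0.44×log₁₀(151.8/68.9)]
    = 1.3397 × [0.0039707 + 0.15094] = 0.2075 m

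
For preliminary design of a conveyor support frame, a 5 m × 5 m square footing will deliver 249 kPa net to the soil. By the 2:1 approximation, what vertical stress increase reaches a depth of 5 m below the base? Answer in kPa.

By the 2:1 method the load spreads at 1 horizontal : 2 vertical, so at depth z the loaded area has grown by z in each plan dimension:
Δσ = qBL/((B+z)(L+z)) = 249×5×5/((5+5)(5+5)) = 62.25 kPa

Δσ_z ≈ 62.2 kPa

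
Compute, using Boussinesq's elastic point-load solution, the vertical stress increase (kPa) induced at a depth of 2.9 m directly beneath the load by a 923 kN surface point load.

Boussinesq vertical stress below a point load on an elastic half-space:
Δσ_z = 3P/(2πz²) · [1 + (r/z)²]^(−5/2)
r/z = 0/2.9 = 0; [1+(r/z)²]^(−5/2) = 1.
Δσ_z = 3×923/(2π×2.9²) × 1 = 52.402 × 1 = 52.4 kPa

Δσ_z ≈ 52.4 kPa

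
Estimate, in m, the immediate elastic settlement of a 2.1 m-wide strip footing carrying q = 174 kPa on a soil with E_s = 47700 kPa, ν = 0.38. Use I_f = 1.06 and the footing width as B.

Immediate (elastic) settlement: S_e = q·B·(1−ν²)/E_s · I_f.
S_e = 174 × 2.1 × (1 − 0.38²) / 47700 × 1.06
    = 174 × 2.1 × 0.8556 / 47700 × 1.06
    = 0.006947 m

S_e ≈ 0.00695 m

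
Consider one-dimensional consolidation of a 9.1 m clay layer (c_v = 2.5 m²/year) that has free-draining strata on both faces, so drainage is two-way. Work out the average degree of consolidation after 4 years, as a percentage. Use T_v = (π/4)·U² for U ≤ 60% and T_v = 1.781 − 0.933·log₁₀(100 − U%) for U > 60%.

U ≈ 75.4 %

Drainage path length: H_d = H/2 = 4.55 m (double drainage).
T_v = c_v·t/H_d² = 2.5×4/4.55² = 0.48303.
T_v = 0.48303 corresponds to the U > 60% branch:
U = 1 − 10^((1.781 − T_v)/0.933)/100 = 0.7539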